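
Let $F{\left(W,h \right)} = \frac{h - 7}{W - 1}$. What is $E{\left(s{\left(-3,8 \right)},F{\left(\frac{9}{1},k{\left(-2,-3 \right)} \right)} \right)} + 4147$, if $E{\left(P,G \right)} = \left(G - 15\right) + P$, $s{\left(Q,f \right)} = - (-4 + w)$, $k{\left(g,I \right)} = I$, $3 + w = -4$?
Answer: $\frac{16567}{4} \approx 4141.8$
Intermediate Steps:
$w = -7$ ($w = -3 - 4 = -7$)
$s{\left(Q,f \right)} = 11$ ($s{\left(Q,f \right)} = - (-4 - 7) = \left(-1\right) \left(-11\right) = 11$)
$F{\left(W,h \right)} = \frac{-7 + h}{-1 + W}$
$E{\left(P,G \right)} = -15 + G + P$ ($E{\left(P,G \right)} = \left(-15 + G\right) + P = -15 + G + P$)
$E{\left(s{\left(-3,8 \right)},F{\left(\frac{9}{1},k{\left(-2,-3 \right)} \right)} \right)} + 4147 = \left(-15 + \frac{-7 - 3}{-1 + \frac{9}{1}} + 11\right) + 4147 = \left(-15 + \frac{1}{-1 + 9 \cdot 1} \left(-10\right) + 11\right) + 4147 = \left(-15 + \frac{1}{-1 + 9} \left(-10\right) + 11\right) + 4147 = \left(-15 + \frac{1}{8} \left(-10\right) + 11\right) + 4147 = \left(-15 - \frac{5}{4} + 11\right) + 4147 = - \frac{21}{4} + 4147 = \frac{16567}{4}$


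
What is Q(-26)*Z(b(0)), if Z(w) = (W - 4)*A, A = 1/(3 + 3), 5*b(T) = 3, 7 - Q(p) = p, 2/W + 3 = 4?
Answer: -11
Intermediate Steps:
W = 2 (W = 2/(-3 + 4) = 2/1 = 2*1 = 2)
Q(p) = 7 - p
b(T) = ⅗ (b(T) = (⅕)*3 = ⅗)
A = ⅙ (A = 1/6 = ⅙ ≈ 0.16667)
Z(w) = -⅓ (Z(w) = (2 - 4)*(⅙) = -2*⅙ = -⅓)
Q(-26)*Z(b(0)) = (7 - 1*(-26))*(-⅓) = (7 + 26)*(-⅓) = 33*(-⅓) = -11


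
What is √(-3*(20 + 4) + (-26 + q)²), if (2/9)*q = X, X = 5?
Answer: I*√239/2 ≈ 7.7298*I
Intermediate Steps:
q = 45/2 (q = (9/2)*5 = 45/2 ≈ 22.500)
√(-3*(20 + 4) + (-26 + q)²) = √(-3*(20 + 4) + (-26 + 45/2)²) = √(-3*24 + (-7/2)²) = √(-72 + 49/4) = √(-239/4) = I*√239/2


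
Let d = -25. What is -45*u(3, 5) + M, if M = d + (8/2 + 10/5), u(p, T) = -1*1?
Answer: 26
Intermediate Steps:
u(p, T) = -1
M = -19 (M = -25 + (8/2 + 10/5) = -25 + (8*(½) + 10*(⅕)) = -25 + (4 + 2) = -25 + 6 = -19)
-45*u(3, 5) + M = -45*(-1) - 19 = 45 - 19 = 26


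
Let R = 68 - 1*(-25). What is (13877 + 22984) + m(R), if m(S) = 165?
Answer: 37026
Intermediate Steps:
R = 93 (R = 68 + 25 = 93)
(13877 + 22984) + m(R) = (13877 + 22984) + 165 = 36861 + 165 = 37026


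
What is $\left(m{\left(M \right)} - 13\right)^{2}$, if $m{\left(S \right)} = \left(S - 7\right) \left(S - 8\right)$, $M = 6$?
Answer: $121$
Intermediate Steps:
$m{\left(S \right)} = \left(-8 + S\right) \left(-7 + S\right)$ ($m{\left(S \right)} = \left(-7 + S\right) \left(-8 + S\right) = \left(-8 + S\right) \left(-7 + S\right)$)
$\left(m{\left(M \right)} - 13\right)^{2} = \left(\left(56 + 6^{2} - 90\right) - 13\right)^{2} = \left(\left(56 + 36 - 90\right) - 13\right)^{2} = \left(2 - 13\right)^{2} = \left(-11\right)^{2} = 121$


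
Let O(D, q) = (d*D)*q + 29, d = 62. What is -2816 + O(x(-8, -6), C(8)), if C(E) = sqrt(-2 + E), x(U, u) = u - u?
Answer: -2787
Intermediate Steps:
x(U, u) = 0
O(D, q) = 29 + 62*D*q (O(D, q) = (62*D)*q + 29 = 62*D*q + 29 = 29 + 62*D*q)
-2816 + O(x(-8, -6), C(8)) = -2816 + (29 + 62*0*sqrt(-2 + 8)) = -2816 + (29 + 62*0*sqrt(6)) = -2816 + (29 + 0) = -2816 + 29 = -2787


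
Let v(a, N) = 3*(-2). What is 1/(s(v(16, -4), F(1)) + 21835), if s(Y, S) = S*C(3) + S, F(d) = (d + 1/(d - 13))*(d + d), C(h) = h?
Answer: 3/65527 ≈ 4.5783e-5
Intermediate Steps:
v(a, N) = -6
F(d) = 2*d*(d + 1/(-13 + d)) (F(d) = (d + 1/(-13 + d))*(2*d) = 2*d*(d + 1/(-13 + d)))
s(Y, S) = 4*S (s(Y, S) = S*3 + S = 3*S + S = 4*S)
1/(s(v(16, -4), F(1)) + 21835) = 1/(4*(2*1*(1 + 1² - 13*1)/(-13 + 1)) + 21835) = 1/(4*(2*1*(1 + 1 - 13)/(-12)) + 21835) = 1/(4*(2*1*(-1/12)*(-11)) + 21835) = 1/(4*(11/6) + 21835) = 1/(22/3 + 21835) = 1/(65527/3) = 3/65527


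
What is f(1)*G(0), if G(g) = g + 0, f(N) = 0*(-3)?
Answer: 0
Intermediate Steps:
f(N) = 0
G(g) = g
f(1)*G(0) = 0*0 = 0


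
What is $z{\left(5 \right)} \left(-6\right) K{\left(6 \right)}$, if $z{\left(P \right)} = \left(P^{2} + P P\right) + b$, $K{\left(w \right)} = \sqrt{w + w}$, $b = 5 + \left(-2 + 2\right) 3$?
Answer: $- 660 \sqrt{3} \approx -1143.2$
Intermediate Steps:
$b = 5$ ($b = 5 + 0 \cdot 3 = 5 + 0 = 5$)
$K{\left(w \right)} = \sqrt{2} \sqrt{w}$ ($K{\left(w \right)} = \sqrt{2 w} = \sqrt{2} \sqrt{w}$)
$z{\left(P \right)} = 5 + 2 P^{2}$ ($z{\left(P \right)} = \left(P^{2} + P P\right) + 5 = \left(P^{2} + P^{2}\right) + 5 = 2 P^{2} + 5 = 5 + 2 P^{2}$)
$z{\left(5 \right)} \left(-6\right) K{\left(6 \right)} = \left(5 + 2 \cdot 5^{2}\right) \left(-6\right) \sqrt{2} \sqrt{6} = \left(5 + 2 \cdot 25\right) \left(-6\right) 2 \sqrt{3} = \left(5 + 50\right) \left(-6\right) 2 \sqrt{3} = 55 \left(-6\right) 2 \sqrt{3} = - 330 \cdot 2 \sqrt{3} = - 660 \sqrt{3}$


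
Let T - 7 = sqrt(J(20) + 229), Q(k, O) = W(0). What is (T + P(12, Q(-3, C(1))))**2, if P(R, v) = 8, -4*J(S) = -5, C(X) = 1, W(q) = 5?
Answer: (30 + sqrt(921))**2/4 ≈ 910.47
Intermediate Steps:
J(S) = 5/4 (J(S) = -1/4*(-5) = 5/4)
Q(k, O) = 5
T = 7 + sqrt(921)/2 (T = 7 + sqrt(5/4 + 229) = 7 + sqrt(921/4) = 7 + sqrt(921)/2 ≈ 22.174)
(T + P(12, Q(-3, C(1))))**2 = ((7 + sqrt(921)/2) + 8)**2 = (15 + sqrt(921)/2)**2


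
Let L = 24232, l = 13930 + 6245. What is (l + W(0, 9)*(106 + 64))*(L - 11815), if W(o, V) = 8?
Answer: 267400095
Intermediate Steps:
l = 20175
(l + W(0, 9)*(106 + 64))*(L - 11815) = (20175 + 8*(106 + 64))*(24232 - 11815) = (20175 + 8*170)*12417 = (20175 + 1360)*12417 = 21535*12417 = 267400095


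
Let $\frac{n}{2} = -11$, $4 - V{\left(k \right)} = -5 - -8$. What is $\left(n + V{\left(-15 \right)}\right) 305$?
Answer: $-6405$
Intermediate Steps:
$V{\left(k \right)} = 1$ ($V{\left(k \right)} = 4 - \left(-5 - -8\right) = 4 - \left(-5 + 8\right) = 4 - 3 = 1$)
$n = -22$ ($n = 2 \left(-11\right) = -22$)
$\left(n + V{\left(-15 \right)}\right) 305 = \left(-22 + 1\right) 305 = \left(-21\right) 305 = -6405$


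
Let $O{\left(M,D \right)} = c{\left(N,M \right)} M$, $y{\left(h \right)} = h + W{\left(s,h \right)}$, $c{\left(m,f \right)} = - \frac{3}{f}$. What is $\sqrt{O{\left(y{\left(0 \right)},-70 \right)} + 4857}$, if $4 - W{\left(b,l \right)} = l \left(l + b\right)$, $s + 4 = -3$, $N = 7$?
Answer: $\sqrt{4854} \approx 69.671$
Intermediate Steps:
$s = -7$ ($s = -4 - 3 = -7$)
$W{\left(b,l \right)} = 4 - l \left(b + l\right)$ ($W{\left(b,l \right)} = 4 - l \left(l + b\right) = 4 - l \left(b + l\right)$)
$y{\left(h \right)} = 4 - h^{2} + 8 h$ ($y{\left(h \right)} = h - \left(-4 + h^{2} - 7 h\right) = h + \left(4 - h^{2} + 7 h\right) = 4 - h^{2} + 8 h$)
$O{\left(M,D \right)} = -3$ ($O{\left(M,D \right)} = - \frac{3}{M} M = -3$)
$\sqrt{O{\left(y{\left(0 \right)},-70 \right)} + 4857} = \sqrt{-3 + 4857} = \sqrt{4854}$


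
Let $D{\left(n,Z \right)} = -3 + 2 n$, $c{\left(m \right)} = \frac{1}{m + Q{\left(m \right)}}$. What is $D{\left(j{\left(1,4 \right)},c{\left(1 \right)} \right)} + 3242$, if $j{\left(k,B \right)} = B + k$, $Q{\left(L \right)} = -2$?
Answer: $3249$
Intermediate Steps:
$c{\left(m \right)} = \frac{1}{-2 + m}$ ($c{\left(m \right)} = \frac{1}{m - 2} = \frac{1}{-2 + m}$)
$D{\left(j{\left(1,4 \right)},c{\left(1 \right)} \right)} + 3242 = \left(-3 + 2 \left(4 + 1\right)\right) + 3242 = \left(-3 + 2 \cdot 5\right) + 3242 = \left(-3 + 10\right) + 3242 = 7 + 3242 = 3249$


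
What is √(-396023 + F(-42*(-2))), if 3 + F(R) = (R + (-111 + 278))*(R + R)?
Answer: I*√353858 ≈ 594.86*I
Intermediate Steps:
F(R) = -3 + 2*R*(167 + R) (F(R) = -3 + (R + (-111 + 278))*(R + R) = -3 + (R + 167)*(2*R) = -3 + (167 + R)*(2*R) = -3 + 2*R*(167 + R))
√(-396023 + F(-42*(-2))) = √(-396023 + (-3 + 2*(-42*(-2))² + 334*(-42*(-2)))) = √(-396023 + (-3 + 2*84² + 334*84)) = √(-396023 + (-3 + 2*7056 + 28056)) = √(-396023 + (-3 + 14112 + 28056)) = √(-396023 + 42165) = √(-353858) = I*√353858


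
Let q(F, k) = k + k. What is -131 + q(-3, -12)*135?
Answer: -3371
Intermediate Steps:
q(F, k) = 2*k
-131 + q(-3, -12)*135 = -131 + (2*(-12))*135 = -131 - 24*135 = -131 - 3240 = -3371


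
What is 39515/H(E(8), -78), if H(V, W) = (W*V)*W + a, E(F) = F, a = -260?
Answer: 5645/6916 ≈ 0.81622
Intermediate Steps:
H(V, W) = -260 + V*W² (H(V, W) = (W*V)*W - 260 = (V*W)*W - 260 = V*W² - 260 = -260 + V*W²)
39515/H(E(8), -78) = 39515/(-260 + 8*(-78)²) = 39515/(-260 + 8*6084) = 39515/(-260 + 48672) = 39515/48412 = 39515*(1/48412) = 5645/6916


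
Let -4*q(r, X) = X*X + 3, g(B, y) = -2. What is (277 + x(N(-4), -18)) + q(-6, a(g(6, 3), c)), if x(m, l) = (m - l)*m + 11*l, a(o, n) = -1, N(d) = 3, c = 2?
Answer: 141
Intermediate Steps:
q(r, X) = -3/4 - X**2/4 (q(r, X) = -(X*X + 3)/4 = -(X**2 + 3)/4 = -(3 + X**2)/4 = -3/4 - X**2/4)
x(m, l) = 11*l + m*(m - l) (x(m, l) = m*(m - l) + 11*l = 11*l + m*(m - l))
(277 + x(N(-4), -18)) + q(-6, a(g(6, 3), c)) = (277 + (3**2 + 11*(-18) - 1*(-18)*3)) + (-3/4 - 1/4*(-1)**2) = (277 + (9 - 198 + 54)) + (-3/4 - 1/4*1) = (277 - 135) + (-3/4 - 1/4) = 142 - 1 = 141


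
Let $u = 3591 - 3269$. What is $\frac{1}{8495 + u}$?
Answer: $\frac{1}{8817} \approx 0.00011342$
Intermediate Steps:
$u = 322$
$\frac{1}{8495 + u} = \frac{1}{8495 + 322} = \frac{1}{8817}$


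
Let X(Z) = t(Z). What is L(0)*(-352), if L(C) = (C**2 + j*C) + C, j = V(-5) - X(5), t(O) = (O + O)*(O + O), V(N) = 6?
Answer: 0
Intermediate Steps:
t(O) = 4*O**2 (t(O) = (2*O)*(2*O) = 4*O**2)
X(Z) = 4*Z**2
j = -94 (j = 6 - 4*5**2 = 6 - 4*25 = 6 - 1*100 = 6 - 100 = -94)
L(C) = C**2 - 93*C (L(C) = (C**2 - 94*C) + C = C**2 - 93*C)
L(0)*(-352) = (0*(-93 + 0))*(-352) = (0*(-93))*(-352) = 0*(-352) = 0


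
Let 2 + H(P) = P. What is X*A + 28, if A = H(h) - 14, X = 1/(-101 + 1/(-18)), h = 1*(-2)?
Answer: 51256/1819 ≈ 28.178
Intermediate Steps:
h = -2
X = -18/1819 (X = 1/(-101 - 1/18) = 1/(-1819/18) = -18/1819 ≈ -0.0098955)
H(P) = -2 + P
A = -18 (A = (-2 - 2) - 14 = -4 - 14 = -18)
X*A + 28 = -18/1819*(-18) + 28 = 324/1819 + 28 = 51256/1819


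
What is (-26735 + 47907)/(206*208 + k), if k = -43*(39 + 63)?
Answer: 10586/19231 ≈ 0.55047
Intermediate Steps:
k = -4386 (k = -43*102 = -4386)
(-26735 + 47907)/(206*208 + k) = (-26735 + 47907)/(206*208 - 4386) = 21172/(42848 - 4386) = 21172/38462 = 21172*(1/38462) = 10586/19231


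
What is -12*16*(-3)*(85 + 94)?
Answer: 103104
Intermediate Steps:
-12*16*(-3)*(85 + 94) = -(-576)*179 = -12*(-8592) = 103104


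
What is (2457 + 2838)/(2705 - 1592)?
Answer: 1765/371 ≈ 4.7574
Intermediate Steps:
(2457 + 2838)/(2705 - 1592) = 5295/1113 = 5295*(1/1113) = 1765/371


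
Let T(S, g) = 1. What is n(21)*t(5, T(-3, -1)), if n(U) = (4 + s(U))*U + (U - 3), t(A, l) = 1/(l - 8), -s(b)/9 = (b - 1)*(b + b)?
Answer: 158658/7 ≈ 22665.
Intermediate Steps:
s(b) = -18*b*(-1 + b) (s(b) = -9*(b - 1)*(b + b) = -9*(-1 + b)*2*b = -18*b*(-1 + b))
t(A, l) = 1/(-8 + l)
n(U) = -3 + U + U*(4 + 18*U*(1 - U)) (n(U) = (4 + 18*U*(1 - U))*U + (U - 3) = U*(4 + 18*U*(1 - U)) + (-3 + U) = -3 + U + U*(4 + 18*U*(1 - U)))
n(21)*t(5, T(-3, -1)) = (-3 + 5*21 + 18*21²*(1 - 1*21))/(-8 + 1) = (-3 + 105 + 18*441*(1 - 21))/(-7) = (-3 + 105 + 18*441*(-20))*(-⅐) = (-3 + 105 - 158760)*(-⅐) = -158658*(-⅐) = 158658/7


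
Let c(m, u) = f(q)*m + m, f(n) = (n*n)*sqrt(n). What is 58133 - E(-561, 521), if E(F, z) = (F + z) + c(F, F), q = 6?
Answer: 58734 + 20196*sqrt(6) ≈ 1.0820e+5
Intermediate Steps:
f(n) = n**(5/2) (f(n) = n**2*sqrt(n) = n**(5/2))
c(m, u) = m + 36*m*sqrt(6) (c(m, u) = 6**(5/2)*m + m = (36*sqrt(6))*m + m = 36*m*sqrt(6) + m = m + 36*m*sqrt(6))
E(F, z) = F + z + F*(1 + 36*sqrt(6)) (E(F, z) = (F + z) + F*(1 + 36*sqrt(6)) = F + z + F*(1 + 36*sqrt(6)))
58133 - E(-561, 521) = 58133 - (-561 + 521 - 561*(1 + 36*sqrt(6))) = 58133 - (-561 + 521 + (-561 - 20196*sqrt(6))) = 58133 - (-601 - 20196*sqrt(6)) = 58133 + (601 + 20196*sqrt(6)) = 58734 + 20196*sqrt(6)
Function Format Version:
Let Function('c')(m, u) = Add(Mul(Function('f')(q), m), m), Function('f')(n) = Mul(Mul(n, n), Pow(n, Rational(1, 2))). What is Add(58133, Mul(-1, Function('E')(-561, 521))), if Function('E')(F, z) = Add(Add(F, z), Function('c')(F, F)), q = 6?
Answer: Add(58734, Mul(20196, Pow(6, Rational(1, 2)))) ≈ 1.0820e+5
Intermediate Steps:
Function('f')(n) = Pow(n, Rational(5, 2)) (Function('f')(n) = Mul(Pow(n, 2), Pow(n, Rational(1, 2))) = Pow(n, Rational(5, 2)))
Function('c')(m, u) = Add(m, Mul(36, m, Pow(6, Rational(1, 2)))) (Function('c')(m, u) = Add(Mul(Pow(6, Rational(5, 2)), m), m) = Add(Mul(Mul(36, Pow(6, Rational(1, 2))), m), m) = Add(Mul(36, m, Pow(6, Rational(1, 2))), m) = Add(m, Mul(36, m, Pow(6, Rational(1, 2)))))
Function('E')(F, z) = Add(F, z, Mul(F, Add(1, Mul(36, Pow(6, Rational(1, 2)))))) (Function('E')(F, z) = Add(Add(F, z), Mul(F, Add(1, Mul(36, Pow(6, Rational(1, 2)))))) = Add(F, z, Mul(F, Add(1, Mul(36, Pow(6, Rational(1, 2)))))))
Add(58133, Mul(-1, Function('E')(-561, 521))) = Add(58133, Mul(-1, Add(-561, 521, Mul(-561, Add(1, Mul(36, Pow(6, Rational(1, 2)))))))) = Add(58133, Mul(-1, Add(-561, 521, Add(-561, Mul(-20196, Pow(6, Rational(1, 2))))))) = Add(58133, Mul(-1, Add(-601, Mul(-20196, Pow(6, Rational(1, 2)))))) = Add(58133, Add(601, Mul(20196, Pow(6, Rational(1, 2))))) = Add(58734, Mul(20196, Pow(6, Rational(1, 2))))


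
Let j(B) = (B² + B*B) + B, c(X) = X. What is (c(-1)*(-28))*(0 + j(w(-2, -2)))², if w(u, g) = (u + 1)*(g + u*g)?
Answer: 1008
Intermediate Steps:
w(u, g) = (1 + u)*(g + g*u)
j(B) = B + 2*B² (j(B) = (B² + B²) + B = 2*B² + B = B + 2*B²)
(c(-1)*(-28))*(0 + j(w(-2, -2)))² = (-1*(-28))*(0 + (-2*(1 + (-2)² + 2*(-2)))*(1 + 2*(-2*(1 + (-2)² + 2*(-2)))))² = 28*(0 + (-2*(1 + 4 - 4))*(1 + 2*(-2*(1 + 4 - 4))))² = 28*(0 + (-2*1)*(1 + 2*(-2*1)))² = 28*(0 - 2*(1 + 2*(-2)))² = 28*(0 - 2*(1 - 4))² = 28*(0 - 2*(-3))² = 28*(0 + 6)² = 28*6² = 28*36 = 1008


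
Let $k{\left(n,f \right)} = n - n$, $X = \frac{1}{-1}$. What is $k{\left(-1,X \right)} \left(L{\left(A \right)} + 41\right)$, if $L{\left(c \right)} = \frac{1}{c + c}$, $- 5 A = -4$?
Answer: $0$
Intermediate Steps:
$X = -1$
$A = \frac{4}{5}$ ($A = \left(- \frac{1}{5}\right) \left(-4\right) = \frac{4}{5} \approx 0.8$)
$k{\left(n,f \right)} = 0$
$L{\left(c \right)} = \frac{1}{2 c}$
$k{\left(-1,X \right)} \left(L{\left(A \right)} + 41\right) = 0 \left(\frac{1}{2 \cdot \frac{4}{5}} + 41\right) = 0 \left(\frac{1}{2} \cdot \frac{5}{4} + 41\right) = 0 \left(\frac{5}{8} + 41\right) = 0 \cdot \frac{333}{8} = 0$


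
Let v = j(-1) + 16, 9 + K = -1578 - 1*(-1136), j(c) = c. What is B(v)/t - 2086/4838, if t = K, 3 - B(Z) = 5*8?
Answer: -9290/26609 ≈ -0.34913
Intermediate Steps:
K = -451 (K = -9 + (-1578 - 1*(-1136)) = -9 + (-1578 + 1136) = -9 - 442 = -451)
v = 15 (v = -1 + 16 = 15)
B(Z) = -37 (B(Z) = 3 - 5*8 = 3 - 1*40 = 3 - 40 = -37)
t = -451
B(v)/t - 2086/4838 = -37/(-451) - 2086/4838 = -37*(-1/451) - 2086*1/4838 = 37/451 - 1043/2419 = -9290/26609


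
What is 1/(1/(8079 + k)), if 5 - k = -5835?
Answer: 13919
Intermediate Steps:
k = 5840 (k = 5 - 1*(-5835) = 5 + 5835 = 5840)
1/(1/(8079 + k)) = 1/(1/(8079 + 5840)) = 1/(1/13919) = 13919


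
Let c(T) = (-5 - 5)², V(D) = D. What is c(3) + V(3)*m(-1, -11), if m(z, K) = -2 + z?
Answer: 91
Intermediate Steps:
c(T) = 100 (c(T) = (-10)² = 100)
c(3) + V(3)*m(-1, -11) = 100 + 3*(-2 - 1) = 100 + 3*(-3) = 100 - 9 = 91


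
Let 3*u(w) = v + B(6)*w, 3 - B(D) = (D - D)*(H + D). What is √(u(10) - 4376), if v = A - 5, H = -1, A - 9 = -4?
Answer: I*√4366 ≈ 66.076*I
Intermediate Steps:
A = 5 (A = 9 - 4 = 5)
B(D) = 3 (B(D) = 3 - (D - D)*(-1 + D) = 3 - 0*(-1 + D) = 3 - 1*0 = 3 + 0 = 3)
v = 0 (v = 5 - 5 = 0)
u(w) = w (u(w) = (0 + 3*w)/3 = (3*w)/3 = w)
√(u(10) - 4376) = √(10 - 4376) = √(-4366) = I*√4366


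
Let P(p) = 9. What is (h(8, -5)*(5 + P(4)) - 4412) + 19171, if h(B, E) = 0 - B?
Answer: 14647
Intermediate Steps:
h(B, E) = -B
(h(8, -5)*(5 + P(4)) - 4412) + 19171 = ((-1*8)*(5 + 9) - 4412) + 19171 = (-8*14 - 4412) + 19171 = (-112 - 4412) + 19171 = -4524 + 19171 = 14647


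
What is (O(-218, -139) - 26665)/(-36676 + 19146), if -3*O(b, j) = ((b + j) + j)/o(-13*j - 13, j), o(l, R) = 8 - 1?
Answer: 559469/368130 ≈ 1.5198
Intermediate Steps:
o(l, R) = 7
O(b, j) = -2*j/21 - b/21 (O(b, j) = -((b + j) + j)/(3*7) = -(b + 2*j)/(3*7) = -(b/7 + 2*j/7)/3 = -2*j/21 - b/21)
(O(-218, -139) - 26665)/(-36676 + 19146) = ((-2/21*(-139) - 1/21*(-218)) - 26665)/(-36676 + 19146) = ((278/21 + 218/21) - 26665)/(-17530) = (496/21 - 26665)*(-1/17530) = -559469/21*(-1/17530) = 559469/368130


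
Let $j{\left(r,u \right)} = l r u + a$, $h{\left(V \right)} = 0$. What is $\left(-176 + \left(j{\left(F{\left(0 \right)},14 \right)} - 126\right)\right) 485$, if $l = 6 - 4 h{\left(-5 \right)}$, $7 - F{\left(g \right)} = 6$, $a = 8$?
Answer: $-101850$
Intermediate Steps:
$F{\left(g \right)} = 1$ ($F{\left(g \right)} = 7 - 6 = 1$)
$l = 6$ ($l = 6 - 0 = 6 + 0 = 6$)
$j{\left(r,u \right)} = 8 + 6 r u$ ($j{\left(r,u \right)} = 6 r u + 8 = 8 + 6 r u$)
$\left(-176 + \left(j{\left(F{\left(0 \right)},14 \right)} - 126\right)\right) 485 = \left(-176 + \left(\left(8 + 6 \cdot 1 \cdot 14\right) - 126\right)\right) 485 = \left(-176 + \left(\left(8 + 84\right) - 126\right)\right) 485 = \left(-176 + \left(92 - 126\right)\right) 485 = \left(-176 - 34\right) 485 = \left(-210\right) 485 = -101850$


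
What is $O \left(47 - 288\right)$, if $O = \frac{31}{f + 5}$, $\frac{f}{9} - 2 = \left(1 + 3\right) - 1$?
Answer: $- \frac{7471}{50} \approx -149.42$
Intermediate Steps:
$f = 45$ ($f = 18 + 9 \left(\left(1 + 3\right) - 1\right) = 18 + 9 \left(4 - 1\right) = 18 + 9 \cdot 3 = 18 + 27 = 45$)
$O = \frac{31}{50}$ ($O = \frac{31}{45 + 5} = \frac{31}{50} \approx 0.62$)
$O \left(47 - 288\right) = \frac{31 \left(47 - 288\right)}{50} = \frac{31}{50} \left(-241\right) = - \frac{7471}{50}$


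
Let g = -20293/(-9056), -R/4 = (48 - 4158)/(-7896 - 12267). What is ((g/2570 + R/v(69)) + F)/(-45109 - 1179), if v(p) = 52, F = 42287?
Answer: -85991100803399809/94127213276462080 ≈ -0.91356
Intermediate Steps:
R = -5480/6721 (R = -4*(48 - 4158)/(-7896 - 12267) = -(-16440)/(-20163) = -(-16440)*(-1)/20163 = -4*1370/6721 = -5480/6721 ≈ -0.81536)
g = 20293/9056 (g = -20293*(-1/9056) = 20293/9056 ≈ 2.2408)
((g/2570 + R/v(69)) + F)/(-45109 - 1179) = (((20293/9056)/2570 - 5480/6721/52) + 42287)/(-45109 - 1179) = (((20293/9056)*(1/2570) - 5480/6721*1/52) + 42287)/(-46288) = ((20293/23273920 - 1370/87373) + 42287)*(-1/46288) = (-30112210111/2033512212160 + 42287)*(-1/46288) = (85991100803399809/2033512212160)*(-1/46288) = -85991100803399809/94127213276462080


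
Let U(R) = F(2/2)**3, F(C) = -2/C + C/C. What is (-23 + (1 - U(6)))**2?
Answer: 441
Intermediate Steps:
F(C) = 1 - 2/C (F(C) = -2/C + 1 = 1 - 2/C)
U(R) = -1 (U(R) = ((-2 + 2/2)/((2/2)))**3 = ((-2 + 2*(1/2))/((2*(1/2))))**3 = ((-2 + 1)/1)**3 = (1*(-1))**3 = (-1)**3 = -1)
(-23 + (1 - U(6)))**2 = (-23 + (1 - 1*(-1)))**2 = (-23 + (1 + 1))**2 = (-23 + 2)**2 = (-21)**2 = 441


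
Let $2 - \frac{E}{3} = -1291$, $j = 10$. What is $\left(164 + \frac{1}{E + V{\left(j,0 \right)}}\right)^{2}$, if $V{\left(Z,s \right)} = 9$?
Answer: $\frac{406575842689}{15116544} \approx 26896.0$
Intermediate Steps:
$E = 3879$ ($E = 6 - -3873 = 6 + 3873 = 3879$)
$\left(164 + \frac{1}{E + V{\left(j,0 \right)}}\right)^{2} = \left(164 + \frac{1}{3879 + 9}\right)^{2} = \left(164 + \frac{1}{3888}\right)^{2} = \left(\frac{637633}{3888}\right)^{2} = \frac{406575842689}{15116544}$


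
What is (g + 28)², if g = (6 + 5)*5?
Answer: 6889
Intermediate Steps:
g = 55 (g = 11*5 = 55)
(g + 28)² = (55 + 28)² = 83² = 6889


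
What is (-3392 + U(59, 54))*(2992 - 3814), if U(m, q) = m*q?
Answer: 169332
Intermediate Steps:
(-3392 + U(59, 54))*(2992 - 3814) = (-3392 + 59*54)*(2992 - 3814) = (-3392 + 3186)*(-822) = -206*(-822) = 169332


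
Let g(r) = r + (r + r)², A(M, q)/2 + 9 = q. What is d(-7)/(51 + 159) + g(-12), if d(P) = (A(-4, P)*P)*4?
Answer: 8524/15 ≈ 568.27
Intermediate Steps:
A(M, q) = -18 + 2*q
d(P) = 4*P*(-18 + 2*P) (d(P) = ((-18 + 2*P)*P)*4 = (P*(-18 + 2*P))*4 = 4*P*(-18 + 2*P))
g(r) = r + 4*r² (g(r) = r + (2*r)² = r + 4*r²)
d(-7)/(51 + 159) + g(-12) = (8*(-7)*(-9 - 7))/(51 + 159) - 12*(1 + 4*(-12)) = (8*(-7)*(-16))/210 - 12*(1 - 48) = (1/210)*896 - 12*(-47) = 64/15 + 564 = 8524/15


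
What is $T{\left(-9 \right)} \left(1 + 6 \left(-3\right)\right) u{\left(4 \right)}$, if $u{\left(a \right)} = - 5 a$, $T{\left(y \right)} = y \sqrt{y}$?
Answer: $- 9180 i \approx - 9180.0 i$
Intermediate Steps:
$T{\left(y \right)} = y^{\frac{3}{2}}$
$T{\left(-9 \right)} \left(1 + 6 \left(-3\right)\right) u{\left(4 \right)} = \left(-9\right)^{\frac{3}{2}} \left(1 + 6 \left(-3\right)\right) \left(\left(-5\right) 4\right) = - 27 i \left(1 - 18\right) \left(-20\right) = - 27 i \left(-17\right) \left(-20\right) = 459 i \left(-20\right) = - 9180 i$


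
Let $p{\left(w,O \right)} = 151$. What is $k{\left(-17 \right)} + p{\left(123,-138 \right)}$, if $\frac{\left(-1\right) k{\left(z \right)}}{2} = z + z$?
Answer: $219$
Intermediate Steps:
$k{\left(z \right)} = - 4 z$ ($k{\left(z \right)} = - 2 \left(z + z\right) = - 2 \cdot 2 z = - 4 z$)
$k{\left(-17 \right)} + p{\left(123,-138 \right)} = \left(-4\right) \left(-17\right) + 151 = 68 + 151 = 219$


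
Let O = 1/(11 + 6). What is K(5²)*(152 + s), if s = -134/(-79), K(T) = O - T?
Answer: -5148208/1343 ≈ -3833.4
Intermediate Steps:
O = 1/17 ≈ 0.058824
K(T) = 1/17 - T
s = 134/79 (s = -134*(-1/79) = 134/79 ≈ 1.6962)
K(5²)*(152 + s) = (1/17 - 1*5²)*(152 + 134/79) = (1/17 - 1*25)*(12142/79) = (1/17 - 25)*(12142/79) = -424/17*12142/79 = -5148208/1343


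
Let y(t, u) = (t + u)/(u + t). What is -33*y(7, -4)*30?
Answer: -990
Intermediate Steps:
y(t, u) = 1 (y(t, u) = (t + u)/(t + u) = 1)
-33*y(7, -4)*30 = -33*1*30 = -33*30 = -990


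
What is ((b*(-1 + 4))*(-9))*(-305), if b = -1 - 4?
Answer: -41175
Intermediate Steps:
b = -5
((b*(-1 + 4))*(-9))*(-305) = (-5*(-1 + 4)*(-9))*(-305) = (-5*3*(-9))*(-305) = -15*(-9)*(-305) = 135*(-305) = -41175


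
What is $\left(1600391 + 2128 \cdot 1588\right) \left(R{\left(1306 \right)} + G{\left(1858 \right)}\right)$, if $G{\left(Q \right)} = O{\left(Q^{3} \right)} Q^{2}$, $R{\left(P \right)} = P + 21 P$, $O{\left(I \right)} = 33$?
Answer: $567432404320320$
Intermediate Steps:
$R{\left(P \right)} = 22 P$
$G{\left(Q \right)} = 33 Q^{2}$
$\left(1600391 + 2128 \cdot 1588\right) \left(R{\left(1306 \right)} + G{\left(1858 \right)}\right) = \left(1600391 + 2128 \cdot 1588\right) \left(22 \cdot 1306 + 33 \cdot 1858^{2}\right) = \left(1600391 + 3379264\right) \left(28732 + 33 \cdot 3452164\right) = 4979655 \left(28732 + 113921412\right) = 4979655 \cdot 113950144 = 567432404320320$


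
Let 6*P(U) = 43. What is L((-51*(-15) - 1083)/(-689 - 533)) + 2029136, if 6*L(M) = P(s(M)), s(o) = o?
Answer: 73048939/36 ≈ 2.0291e+6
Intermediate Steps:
P(U) = 43/6 (P(U) = (⅙)*43 = 43/6)
L(M) = 43/36 (L(M) = (⅙)*(43/6) = 43/36)
L((-51*(-15) - 1083)/(-689 - 533)) + 2029136 = 43/36 + 2029136 = 73048939/36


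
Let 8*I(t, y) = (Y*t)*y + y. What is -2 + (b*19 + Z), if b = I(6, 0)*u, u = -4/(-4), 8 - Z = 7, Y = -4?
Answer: -1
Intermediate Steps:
Z = 1 (Z = 8 - 1*7 = 8 - 7 = 1)
u = 1 (u = -4*(-¼) = 1)
I(t, y) = y/8 - t*y/2 (I(t, y) = ((-4*t)*y + y)/8 = (-4*t*y + y)/8 = (y - 4*t*y)/8 = y/8 - t*y/2)
b = 0 (b = ((⅛)*0*(1 - 4*6))*1 = ((⅛)*0*(1 - 24))*1 = ((⅛)*0*(-23))*1 = 0*1 = 0)
-2 + (b*19 + Z) = -2 + (0*19 + 1) = -2 + (0 + 1) = -2 + 1 = -1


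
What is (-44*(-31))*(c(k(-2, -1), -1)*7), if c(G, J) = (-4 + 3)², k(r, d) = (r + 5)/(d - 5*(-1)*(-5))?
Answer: 9548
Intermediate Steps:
k(r, d) = (5 + r)/(-25 + d) (k(r, d) = (5 + r)/(d + 5*(-5)) = (5 + r)/(d - 25) = (5 + r)/(-25 + d))
c(G, J) = 1 (c(G, J) = (-1)² = 1)
(-44*(-31))*(c(k(-2, -1), -1)*7) = (-44*(-31))*(1*7) = 1364*7 = 9548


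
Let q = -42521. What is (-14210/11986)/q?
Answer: 7105/254828353 ≈ 2.7881e-5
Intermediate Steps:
(-14210/11986)/q = -14210/11986/(-42521) = -14210*1/11986*(-1/42521) = -7105/5993*(-1/42521) = 7105/254828353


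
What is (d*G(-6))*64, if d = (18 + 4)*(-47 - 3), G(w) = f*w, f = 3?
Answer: 1267200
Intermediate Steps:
G(w) = 3*w
d = -1100 (d = 22*(-50) = -1100)
(d*G(-6))*64 = -3300*(-6)*64 = -1100*(-18)*64 = 19800*64 = 1267200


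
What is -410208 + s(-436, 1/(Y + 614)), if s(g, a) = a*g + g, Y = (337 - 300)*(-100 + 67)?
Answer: -249260472/607 ≈ -4.1064e+5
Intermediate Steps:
Y = -1221 (Y = 37*(-33) = -1221)
s(g, a) = g + a*g
-410208 + s(-436, 1/(Y + 614)) = -410208 - 436*(1 + 1/(-1221 + 614)) = -410208 - 436*(1 + 1/(-607)) = -410208 - 436*(1 - 1/607) = -410208 - 436*606/607 = -410208 - 264216/607 = -249260472/607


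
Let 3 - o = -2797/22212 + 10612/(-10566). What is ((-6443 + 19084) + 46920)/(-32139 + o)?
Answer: -258860921028/139662899779 ≈ -1.8535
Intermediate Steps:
o = 17950793/4346148 (o = 3 - (-2797/22212 + 10612/(-10566)) = 3 - (-2797*1/22212 + 10612*(-1/10566)) = 3 - (-2797/22212 - 5306/5283) = 3 - 1*(-4912349/4346148) = 3 + 4912349/4346148 = 17950793/4346148 ≈ 4.1303)
((-6443 + 19084) + 46920)/(-32139 + o) = ((-6443 + 19084) + 46920)/(-32139 + 17950793/4346148) = (12641 + 46920)/(-139662899779/4346148) = 59561*(-4346148/139662899779) = -258860921028/139662899779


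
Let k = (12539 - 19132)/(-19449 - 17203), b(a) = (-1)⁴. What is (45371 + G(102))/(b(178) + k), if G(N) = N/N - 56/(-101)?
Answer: 167962481456/4367745 ≈ 38455.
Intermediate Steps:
b(a) = 1
G(N) = 157/101 (G(N) = 1 - 56*(-1/101) = 1 + 56/101 = 157/101)
k = 6593/36652 (k = -6593/(-36652) = -6593*(-1/36652) = 6593/36652 ≈ 0.17988)
(45371 + G(102))/(b(178) + k) = (45371 + 157/101)/(1 + 6593/36652) = 4582628/(101*(43245/36652)) = (4582628/101)*(36652/43245) = 167962481456/4367745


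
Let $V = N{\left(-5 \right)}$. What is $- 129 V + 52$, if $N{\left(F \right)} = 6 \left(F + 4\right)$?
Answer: $826$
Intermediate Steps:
$N{\left(F \right)} = 24 + 6 F$ ($N{\left(F \right)} = 6 \left(4 + F\right) = 24 + 6 F$)
$V = -6$ ($V = 24 + 6 \left(-5\right) = 24 - 30 = -6$)
$- 129 V + 52 = \left(-129\right) \left(-6\right) + 52 = 774 + 52 = 826$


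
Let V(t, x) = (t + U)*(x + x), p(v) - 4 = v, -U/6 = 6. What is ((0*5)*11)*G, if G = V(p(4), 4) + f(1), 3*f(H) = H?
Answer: 0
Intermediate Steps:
U = -36 (U = -6*6 = -36)
f(H) = H/3
p(v) = 4 + v
V(t, x) = 2*x*(-36 + t) (V(t, x) = (t - 36)*(x + x) = (-36 + t)*(2*x) = 2*x*(-36 + t))
G = -671/3 (G = 2*4*(-36 + (4 + 4)) + (⅓)*1 = 2*4*(-36 + 8) + ⅓ = 2*4*(-28) + ⅓ = -224 + ⅓ = -671/3 ≈ -223.67)
((0*5)*11)*G = ((0*5)*11)*(-671/3) = (0*11)*(-671/3) = 0*(-671/3) = 0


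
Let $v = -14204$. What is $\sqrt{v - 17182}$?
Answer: $i \sqrt{31386} \approx 177.16 i$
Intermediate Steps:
$\sqrt{v - 17182} = \sqrt{-14204 - 17182} = \sqrt{-31386} = i \sqrt{31386}$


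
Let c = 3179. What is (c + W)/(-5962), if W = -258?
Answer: -2921/5962 ≈ -0.48994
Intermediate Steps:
(c + W)/(-5962) = (3179 - 258)/(-5962) = 2921*(-1/5962) = -2921/5962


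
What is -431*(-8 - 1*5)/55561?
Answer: 5603/55561 ≈ 0.10084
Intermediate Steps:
-431*(-8 - 1*5)/55561 = -431*(-8 - 5)*(1/55561) = -431*(-13)*(1/55561) = 5603*(1/55561) = 5603/55561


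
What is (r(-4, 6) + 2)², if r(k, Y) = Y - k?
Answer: 144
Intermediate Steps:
(r(-4, 6) + 2)² = ((6 - 1*(-4)) + 2)² = ((6 + 4) + 2)² = (10 + 2)² = 12² = 144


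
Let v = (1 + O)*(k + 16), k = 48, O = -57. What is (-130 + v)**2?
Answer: 13793796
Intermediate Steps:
v = -3584 (v = (1 - 57)*(48 + 16) = -56*64 = -3584)
(-130 + v)**2 = (-130 - 3584)**2 = (-3714)**2 = 13793796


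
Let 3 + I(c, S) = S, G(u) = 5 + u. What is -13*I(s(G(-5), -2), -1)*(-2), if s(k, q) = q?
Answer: -104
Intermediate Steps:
I(c, S) = -3 + S
-13*I(s(G(-5), -2), -1)*(-2) = -13*(-3 - 1)*(-2) = -13*(-4)*(-2) = 52*(-2) = -104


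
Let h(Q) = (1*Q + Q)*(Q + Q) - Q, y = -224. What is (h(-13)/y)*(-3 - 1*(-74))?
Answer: -48919/224 ≈ -218.39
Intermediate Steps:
h(Q) = -Q + 4*Q² (h(Q) = (Q + Q)*(2*Q) - Q = (2*Q)*(2*Q) - Q = 4*Q² - Q = -Q + 4*Q²)
(h(-13)/y)*(-3 - 1*(-74)) = (-13*(-1 + 4*(-13))/(-224))*(-3 - 1*(-74)) = (-13*(-1 - 52)*(-1/224))*(-3 + 74) = (-13*(-53)*(-1/224))*71 = (689*(-1/224))*71 = -689/224*71 = -48919/224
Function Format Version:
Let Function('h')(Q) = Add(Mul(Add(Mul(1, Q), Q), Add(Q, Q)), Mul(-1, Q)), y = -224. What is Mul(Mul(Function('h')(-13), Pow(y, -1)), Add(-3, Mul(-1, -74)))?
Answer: Rational(-48919, 224) ≈ -218.39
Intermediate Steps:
Function('h')(Q) = Add(Mul(-1, Q), Mul(4, Pow(Q, 2))) (Function('h')(Q) = Add(Mul(Add(Q, Q), Mul(2, Q)), Mul(-1, Q)) = Add(Mul(Mul(2, Q), Mul(2, Q)), Mul(-1, Q)) = Add(Mul(4, Pow(Q, 2)), Mul(-1, Q)) = Add(Mul(-1, Q), Mul(4, Pow(Q, 2))))
Mul(Mul(Function('h')(-13), Pow(y, -1)), Add(-3, Mul(-1, -74))) = Mul(Mul(Mul(-13, Add(-1, Mul(4, -13))), Pow(-224, -1)), Add(-3, Mul(-1, -74))) = Mul(Mul(Mul(-13, Add(-1, -52)), Rational(-1, 224)), Add(-3, 74)) = Mul(Mul(Mul(-13, -53), Rational(-1, 224)), 71) = Mul(Mul(689, Rational(-1, 224)), 71) = Mul(Rational(-689, 224), 71) = Rational(-48919, 224)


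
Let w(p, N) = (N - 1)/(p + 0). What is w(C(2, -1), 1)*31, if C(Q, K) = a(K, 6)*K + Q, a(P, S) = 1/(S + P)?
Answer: 0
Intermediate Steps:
a(P, S) = 1/(P + S)
C(Q, K) = Q + K/(6 + K) (C(Q, K) = K/(K + 6) + Q = K/(6 + K) + Q = Q + K/(6 + K))
w(p, N) = (-1 + N)/p
w(C(2, -1), 1)*31 = ((-1 + 1)/(((-1 + 2*(6 - 1))/(6 - 1))))*31 = (0/((-1 + 2*5)/5))*31 = (0/((-1 + 10)/5))*31 = (0/((⅕)*9))*31 = (0/(9/5))*31 = ((5/9)*0)*31 = 0*31 = 0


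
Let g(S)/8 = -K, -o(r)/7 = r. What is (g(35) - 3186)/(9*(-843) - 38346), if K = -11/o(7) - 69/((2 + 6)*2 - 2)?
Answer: 154270/2250717 ≈ 0.068543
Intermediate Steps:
o(r) = -7*r
K = -461/98 (K = -11/((-7*7)) - 69/((2 + 6)*2 - 2) = -11/(-49) - 69/(8*2 - 2) = -11*(-1/49) - 69/(16 - 2) = 11/49 - 69/14 = -461/98 ≈ -4.7041)
g(S) = 1844/49 (g(S) = 8*(-1*(-461/98)) = 8*(461/98) = 1844/49)
(g(35) - 3186)/(9*(-843) - 38346) = (1844/49 - 3186)/(9*(-843) - 38346) = -154270/(49*(-7587 - 38346)) = -154270/49/(-45933) = -154270/49*(-1/45933) = 154270/2250717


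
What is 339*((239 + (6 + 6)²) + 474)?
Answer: 290523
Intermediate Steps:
339*((239 + (6 + 6)²) + 474) = 339*((239 + 12²) + 474) = 339*((239 + 144) + 474) = 339*(383 + 474) = 339*857 = 290523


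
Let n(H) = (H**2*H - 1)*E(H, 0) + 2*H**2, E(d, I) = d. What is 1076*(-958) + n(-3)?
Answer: -1030706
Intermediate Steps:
n(H) = 2*H**2 + H*(-1 + H**3) (n(H) = (H**2*H - 1)*H + 2*H**2 = (H**3 - 1)*H + 2*H**2 = (-1 + H**3)*H + 2*H**2 = H*(-1 + H**3) + 2*H**2 = 2*H**2 + H*(-1 + H**3))
1076*(-958) + n(-3) = 1076*(-958) - 3*(-1 + (-3)**3 + 2*(-3)) = -1030808 - 3*(-1 - 27 - 6) = -1030808 - 3*(-34) = -1030808 + 102 = -1030706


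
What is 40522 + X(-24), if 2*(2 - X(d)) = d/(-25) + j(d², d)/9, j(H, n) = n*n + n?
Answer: 3036964/75 ≈ 40493.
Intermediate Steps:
j(H, n) = n + n² (j(H, n) = n² + n = n + n²)
X(d) = 2 + d/50 - d*(1 + d)/18 (X(d) = 2 - (d/(-25) + (d*(1 + d))/9)/2 = 2 - (d*(-1/25) + (d*(1 + d))*(⅑))/2 = 2 - (-d/25 + d*(1 + d)/9)/2 = 2 + (d/50 - d*(1 + d)/18) = 2 + d/50 - d*(1 + d)/18)
40522 + X(-24) = 40522 + (2 - 8/225*(-24) - 1/18*(-24)²) = 40522 + (2 + 64/75 - 1/18*576) = 40522 + (2 + 64/75 - 32) = 40522 - 2186/75 = 3036964/75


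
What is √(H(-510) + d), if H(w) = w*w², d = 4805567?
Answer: I*√127845433 ≈ 11307.0*I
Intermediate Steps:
H(w) = w³
√(H(-510) + d) = √((-510)³ + 4805567) = √(-132651000 + 4805567) = √(-127845433) = I*√127845433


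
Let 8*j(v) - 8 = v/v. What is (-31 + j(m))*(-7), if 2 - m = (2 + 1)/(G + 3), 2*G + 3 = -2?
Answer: 1673/8 ≈ 209.13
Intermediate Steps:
G = -5/2 (G = -3/2 + (1/2)*(-2) = -3/2 - 1 = -5/2 ≈ -2.5000)
m = -4 (m = 2 - (2 + 1)/(-5/2 + 3) = 2 - 3/1/2 = 2 - 3*2 = 2 - 1*6 = 2 - 6 = -4)
j(v) = 9/8 (j(v) = 1 + (v/v)/8 = 1 + (1/8)*1 = 1 + 1/8 = 9/8)
(-31 + j(m))*(-7) = (-31 + 9/8)*(-7) = -239/8*(-7) = 1673/8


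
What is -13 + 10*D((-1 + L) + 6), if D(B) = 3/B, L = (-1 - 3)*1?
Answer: 17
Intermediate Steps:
L = -4 (L = -4*1 = -4)
-13 + 10*D((-1 + L) + 6) = -13 + 10*(3/((-1 - 4) + 6)) = -13 + 10*(3/(-5 + 6)) = -13 + 10*(3/1) = -13 + 10*(3*1) = -13 + 10*3 = -13 + 30 = 17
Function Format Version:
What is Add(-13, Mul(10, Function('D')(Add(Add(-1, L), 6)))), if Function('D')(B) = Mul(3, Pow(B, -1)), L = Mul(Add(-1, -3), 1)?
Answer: 17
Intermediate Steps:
L = -4 (L = Mul(-4, 1) = -4)
Add(-13, Mul(10, Function('D')(Add(Add(-1, L), 6)))) = Add(-13, Mul(10, Mul(3, Pow(Add(Add(-1, -4), 6), -1)))) = Add(-13, Mul(10, Mul(3, Pow(Add(-5, 6), -1)))) = Add(-13, Mul(10, Mul(3, Pow(1, -1)))) = Add(-13, Mul(10, Mul(3, 1))) = Add(-13, Mul(10, 3)) = Add(-13, 30) = 17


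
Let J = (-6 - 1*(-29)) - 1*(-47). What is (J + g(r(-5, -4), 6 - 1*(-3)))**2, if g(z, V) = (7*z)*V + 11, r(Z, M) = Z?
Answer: 54756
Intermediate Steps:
g(z, V) = 11 + 7*V*z (g(z, V) = 7*V*z + 11 = 11 + 7*V*z)
J = 70 (J = (-6 + 29) + 47 = 23 + 47 = 70)
(J + g(r(-5, -4), 6 - 1*(-3)))**2 = (70 + (11 + 7*(6 - 1*(-3))*(-5)))**2 = (70 + (11 + 7*(6 + 3)*(-5)))**2 = (70 + (11 + 7*9*(-5)))**2 = (70 + (11 - 315))**2 = (70 - 304)**2 = (-234)**2 = 54756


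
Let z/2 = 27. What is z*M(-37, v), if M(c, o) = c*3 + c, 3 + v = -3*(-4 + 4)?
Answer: -7992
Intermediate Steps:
z = 54 (z = 2*27 = 54)
v = -3 (v = -3 - 3*(-4 + 4) = -3 - 3*0 = -3 + 0 = -3)
M(c, o) = 4*c (M(c, o) = 3*c + c = 4*c)
z*M(-37, v) = 54*(4*(-37)) = 54*(-148) = -7992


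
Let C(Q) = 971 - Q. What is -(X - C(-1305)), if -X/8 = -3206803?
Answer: -25652148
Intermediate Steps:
X = 25654424 (X = -8*(-3206803) = 25654424)
-(X - C(-1305)) = -(25654424 - (971 - 1*(-1305))) = -(25654424 - (971 + 1305)) = -(25654424 - 1*2276) = -(25654424 - 2276) = -1*25652148 = -25652148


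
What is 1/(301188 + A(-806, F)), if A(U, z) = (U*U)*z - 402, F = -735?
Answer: -1/477181674 ≈ -2.0956e-9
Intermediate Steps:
A(U, z) = -402 + z*U² (A(U, z) = U²*z - 402 = z*U² - 402 = -402 + z*U²)
1/(301188 + A(-806, F)) = 1/(301188 + (-402 - 735*(-806)²)) = 1/(301188 + (-402 - 735*649636)) = 1/(301188 + (-402 - 477482460)) = 1/(301188 - 477482862) = 1/(-477181674) = -1/477181674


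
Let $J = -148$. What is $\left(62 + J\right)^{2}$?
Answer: $7396$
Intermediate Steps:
$\left(62 + J\right)^{2} = \left(62 - 148\right)^{2} = \left(-86\right)^{2} = 7396$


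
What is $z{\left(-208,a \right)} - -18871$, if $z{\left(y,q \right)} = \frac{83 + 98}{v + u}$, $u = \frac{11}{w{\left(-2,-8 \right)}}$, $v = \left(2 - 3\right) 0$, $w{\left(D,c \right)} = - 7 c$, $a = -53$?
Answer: $\frac{217717}{11} \approx 19792.0$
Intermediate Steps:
$v = 0$ ($v = \left(-1\right) 0 = 0$)
$u = \frac{11}{56}$ ($u = \frac{11}{\left(-7\right) \left(-8\right)} = \frac{11}{56} \approx 0.19643$)
$z{\left(y,q \right)} = \frac{10136}{11}$ ($z{\left(y,q \right)} = \frac{83 + 98}{0 + \frac{11}{56}} = \frac{181}{\frac{11}{56}} = 181 \cdot \frac{56}{11} = \frac{10136}{11}$)
$z{\left(-208,a \right)} - -18871 = \frac{10136}{11} - -18871 = \frac{10136}{11} + 18871 = \frac{217717}{11}$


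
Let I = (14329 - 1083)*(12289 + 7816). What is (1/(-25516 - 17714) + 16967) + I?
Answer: 11513350664309/43230 ≈ 2.6633e+8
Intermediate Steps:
I = 266310830 (I = 13246*20105 = 266310830)
(1/(-25516 - 17714) + 16967) + I = (1/(-25516 - 17714) + 16967) + 266310830 = (1/(-43230) + 16967) + 266310830 = (-1/43230 + 16967) + 266310830 = 733483409/43230 + 266310830 = 11513350664309/43230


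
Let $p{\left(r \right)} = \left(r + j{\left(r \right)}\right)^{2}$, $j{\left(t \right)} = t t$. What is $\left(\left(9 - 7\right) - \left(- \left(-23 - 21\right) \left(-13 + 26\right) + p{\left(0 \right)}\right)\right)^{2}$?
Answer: $324900$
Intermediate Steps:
$j{\left(t \right)} = t^{2}$
$p{\left(r \right)} = \left(r + r^{2}\right)^{2}$
$\left(\left(9 - 7\right) - \left(- \left(-23 - 21\right) \left(-13 + 26\right) + p{\left(0 \right)}\right)\right)^{2} = \left(\left(9 - 7\right) + \left(\left(-23 - 21\right) \left(-13 + 26\right) - 0^{2} \left(1 + 0\right)^{2}\right)\right)^{2} = \left(2 - \left(572 + 0 \cdot 1^{2}\right)\right)^{2} = \left(2 - \left(572 + 0 \cdot 1\right)\right)^{2} = \left(2 - 572\right)^{2} = \left(-570\right)^{2} = 324900$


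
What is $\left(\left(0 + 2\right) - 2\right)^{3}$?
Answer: $0$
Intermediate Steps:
$\left(\left(0 + 2\right) - 2\right)^{3} = \left(2 - 2\right)^{3} = 0^{3} = 0$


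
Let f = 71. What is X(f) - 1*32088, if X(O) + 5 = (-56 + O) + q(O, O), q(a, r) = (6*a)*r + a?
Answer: -1761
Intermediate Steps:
q(a, r) = a + 6*a*r (q(a, r) = 6*a*r + a = a + 6*a*r)
X(O) = -61 + O + O*(1 + 6*O) (X(O) = -5 + ((-56 + O) + O*(1 + 6*O)) = -5 + (-56 + O + O*(1 + 6*O)) = -61 + O + O*(1 + 6*O))
X(f) - 1*32088 = (-61 + 71 + 71*(1 + 6*71)) - 1*32088 = (-61 + 71 + 71*(1 + 426)) - 32088 = (-61 + 71 + 71*427) - 32088 = (-61 + 71 + 30317) - 32088 = 30327 - 32088 = -1761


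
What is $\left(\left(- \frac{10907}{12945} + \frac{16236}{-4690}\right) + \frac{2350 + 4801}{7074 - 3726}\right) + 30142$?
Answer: $\frac{40842273365617}{1355092956} \approx 30140.0$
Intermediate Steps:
$\left(\left(- \frac{10907}{12945} + \frac{16236}{-4690}\right) + \frac{2350 + 4801}{7074 - 3726}\right) + 30142 = \left(\left(\left(-10907\right) \frac{1}{12945} + 16236 \left(- \frac{1}{4690}\right)\right) + \frac{7151}{3348}\right) + 30142 = \left(\left(- \frac{10907}{12945} - \frac{8118}{2345}\right) + 7151 \cdot \frac{1}{3348}\right) + 30142 = \left(- \frac{5226577}{1214241} + \frac{7151}{3348}\right) + 30142 = - \frac{2938514135}{1355092956} + 30142 = \frac{40842273365617}{1355092956}$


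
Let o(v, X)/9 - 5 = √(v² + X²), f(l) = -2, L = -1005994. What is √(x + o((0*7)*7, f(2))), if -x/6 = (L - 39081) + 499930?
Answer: 3*√363437 ≈ 1808.6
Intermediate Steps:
x = 3270870 (x = -6*((-1005994 - 39081) + 499930) = -6*(-1045075 + 499930) = -6*(-545145) = 3270870)
o(v, X) = 45 + 9*√(X² + v²) (o(v, X) = 45 + 9*√(v² + X²) = 45 + 9*√(X² + v²))
√(x + o((0*7)*7, f(2))) = √(3270870 + (45 + 9*√((-2)² + ((0*7)*7)²))) = √(3270870 + (45 + 9*√(4 + (0*7)²))) = √(3270870 + (45 + 9*√(4 + 0²))) = √(3270870 + (45 + 9*√(4 + 0))) = √(3270870 + (45 + 9*√4)) = √(3270870 + (45 + 9*2)) = √(3270870 + (45 + 18)) = √(3270870 + 63) = √3270933 = 3*√363437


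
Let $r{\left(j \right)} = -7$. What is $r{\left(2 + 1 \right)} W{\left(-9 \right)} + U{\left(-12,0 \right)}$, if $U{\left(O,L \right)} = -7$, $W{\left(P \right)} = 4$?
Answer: $-35$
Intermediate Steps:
$r{\left(2 + 1 \right)} W{\left(-9 \right)} + U{\left(-12,0 \right)} = \left(-7\right) 4 - 7 = -28 - 7 = -35$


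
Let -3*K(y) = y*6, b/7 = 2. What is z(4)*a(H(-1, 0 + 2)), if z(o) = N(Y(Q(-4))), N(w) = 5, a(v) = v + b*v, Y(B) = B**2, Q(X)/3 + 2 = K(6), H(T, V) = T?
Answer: -75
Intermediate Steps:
b = 14 (b = 7*2 = 14)
K(y) = -2*y (K(y) = -y*6/3 = -2*y)
Q(X) = -42 (Q(X) = -6 + 3*(-2*6) = -6 + 3*(-12) = -6 - 36 = -42)
a(v) = 15*v (a(v) = v + 14*v = 15*v)
z(o) = 5
z(4)*a(H(-1, 0 + 2)) = 5*(15*(-1)) = 5*(-15) = -75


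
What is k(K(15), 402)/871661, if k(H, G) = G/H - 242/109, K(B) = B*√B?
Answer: -242/95011049 + 134*√15/65374575 ≈ 5.3915e-6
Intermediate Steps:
K(B) = B^(3/2)
k(H, G) = -242/109 + G/H (k(H, G) = G/H - 242*1/109 = G/H - 242/109 = -242/109 + G/H)
k(K(15), 402)/871661 = (-242/109 + 402/(15^(3/2)))/871661 = (-242/109 + 402/((15*√15)))*(1/871661) = (-242/109 + 402*(√15/225))*(1/871661) = (-242/109 + 134*√15/75)*(1/871661) = -242/95011049 + 134*√15/65374575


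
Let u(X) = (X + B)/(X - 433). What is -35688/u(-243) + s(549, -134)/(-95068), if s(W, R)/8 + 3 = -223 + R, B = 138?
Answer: -191126963632/831845 ≈ -2.2976e+5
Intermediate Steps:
u(X) = (138 + X)/(-433 + X) (u(X) = (X + 138)/(X - 433) = (138 + X)/(-433 + X))
s(W, R) = -1808 + 8*R (s(W, R) = -24 + 8*(-223 + R) = -24 + (-1784 + 8*R) = -1808 + 8*R)
-35688/u(-243) + s(549, -134)/(-95068) = -35688*(-433 - 243)/(138 - 243) + (-1808 + 8*(-134))/(-95068) = -35688/(-105/(-676)) + (-1808 - 1072)*(-1/95068) = -35688/((-1/676*(-105))) - 2880*(-1/95068) = -35688/105/676 + 720/23767 = -35688*676/105 + 720/23767 = -8041696/35 + 720/23767 = -191126963632/831845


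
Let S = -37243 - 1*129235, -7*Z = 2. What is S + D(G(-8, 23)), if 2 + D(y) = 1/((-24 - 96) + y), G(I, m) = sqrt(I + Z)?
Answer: -8395420340/50429 - I*sqrt(406)/100858 ≈ -1.6648e+5 - 0.00019978*I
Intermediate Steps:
Z = -2/7 (Z = -1/7*2 = -2/7 ≈ -0.28571)
G(I, m) = sqrt(-2/7 + I) (G(I, m) = sqrt(I - 2/7) = sqrt(-2/7 + I))
D(y) = -2 + 1/(-120 + y) (D(y) = -2 + 1/((-24 - 96) + y) = -2 + 1/(-120 + y))
S = -166478 (S = -37243 - 129235 = -166478)
S + D(G(-8, 23)) = -166478 + (241 - 2*sqrt(-14 + 49*(-8))/7)/(-120 + sqrt(-14 + 49*(-8))/7) = -166478 + (241 - 2*sqrt(-14 - 392)/7)/(-120 + sqrt(-14 - 392)/7) = -166478 + (241 - 2*sqrt(-406)/7)/(-120 + sqrt(-406)/7) = -166478 + (241 - 2*I*sqrt(406)/7)/(-120 + (I*sqrt(406))/7) = -166478 + (241 - 2*I*sqrt(406)/7)/(-120 + I*sqrt(406)/7)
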